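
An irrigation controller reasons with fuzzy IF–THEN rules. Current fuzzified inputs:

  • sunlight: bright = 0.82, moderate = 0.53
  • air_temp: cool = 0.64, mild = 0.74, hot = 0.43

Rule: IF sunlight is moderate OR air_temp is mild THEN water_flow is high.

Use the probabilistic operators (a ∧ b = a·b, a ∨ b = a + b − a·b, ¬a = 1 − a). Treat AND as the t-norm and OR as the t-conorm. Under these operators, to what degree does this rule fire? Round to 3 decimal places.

0.878

firing strength: moderate=0.53, mild=0.74; OR[a + b − a·b] → w = 0.8778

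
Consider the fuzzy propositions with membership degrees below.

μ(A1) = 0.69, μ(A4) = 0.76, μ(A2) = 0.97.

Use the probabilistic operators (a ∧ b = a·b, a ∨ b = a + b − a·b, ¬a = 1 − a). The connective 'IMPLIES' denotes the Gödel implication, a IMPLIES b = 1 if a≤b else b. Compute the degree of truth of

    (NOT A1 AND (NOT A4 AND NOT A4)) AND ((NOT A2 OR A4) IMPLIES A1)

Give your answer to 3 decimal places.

0.012

NOT A1 = 1 − 0.6900 = 0.3100
NOT A4 = 1 − 0.7600 = 0.2400
NOT A4 = 1 − 0.7600 = 0.2400
NOT A4 AND NOT A4 = a·b on (0.2400, 0.2400) = 0.0576
NOT A1 AND (NOT A4 AND NOT A4) = a·b on (0.3100, 0.0576) = 0.0179
NOT A2 = 1 − 0.9700 = 0.0300
NOT A2 OR A4 = a + b − a·b on (0.0300, 0.7600) = 0.7672
(NOT A2 OR A4) IMPLIES A1  [Gödel: 1 if a≤b else b] with a=0.7672, b=0.6900 → 0.6900
(NOT A1 AND (NOT A4 AND NOT A4)) AND ((NOT A2 OR A4) IMPLIES A1) = a·b on (0.0179, 0.6900) = 0.0123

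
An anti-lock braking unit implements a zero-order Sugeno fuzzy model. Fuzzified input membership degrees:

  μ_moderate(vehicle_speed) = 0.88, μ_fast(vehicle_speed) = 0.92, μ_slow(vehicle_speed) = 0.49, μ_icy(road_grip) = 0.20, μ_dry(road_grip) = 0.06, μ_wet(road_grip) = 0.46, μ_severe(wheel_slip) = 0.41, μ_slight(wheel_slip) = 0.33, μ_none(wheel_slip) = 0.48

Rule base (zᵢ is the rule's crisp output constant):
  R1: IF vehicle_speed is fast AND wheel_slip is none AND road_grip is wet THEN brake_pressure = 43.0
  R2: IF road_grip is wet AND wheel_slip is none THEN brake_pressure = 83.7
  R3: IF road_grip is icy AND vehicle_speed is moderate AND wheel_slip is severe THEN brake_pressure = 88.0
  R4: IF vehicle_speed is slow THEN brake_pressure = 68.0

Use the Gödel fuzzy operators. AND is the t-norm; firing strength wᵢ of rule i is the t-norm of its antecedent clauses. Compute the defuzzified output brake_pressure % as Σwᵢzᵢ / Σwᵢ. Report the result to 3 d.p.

67.827

R1 (z=43.0): fast=0.92, none=0.48, wet=0.46; AND[min(a, b)] → w = 0.46
R2 (z=83.7): wet=0.46, none=0.48; AND[min(a, b)] → w = 0.46
R3 (z=88.0): icy=0.20, moderate=0.88, severe=0.41; AND[min(a, b)] → w = 0.20
R4 (z=68.0): slow=0.49 → w = 0.49
Weighted average = (0.46·43.0 + 0.46·83.7 + 0.20·88.0 + 0.49·68.0) / (0.46 + 0.46 + 0.20 + 0.49)
  = 109.2020 / 1.6100 = 67.827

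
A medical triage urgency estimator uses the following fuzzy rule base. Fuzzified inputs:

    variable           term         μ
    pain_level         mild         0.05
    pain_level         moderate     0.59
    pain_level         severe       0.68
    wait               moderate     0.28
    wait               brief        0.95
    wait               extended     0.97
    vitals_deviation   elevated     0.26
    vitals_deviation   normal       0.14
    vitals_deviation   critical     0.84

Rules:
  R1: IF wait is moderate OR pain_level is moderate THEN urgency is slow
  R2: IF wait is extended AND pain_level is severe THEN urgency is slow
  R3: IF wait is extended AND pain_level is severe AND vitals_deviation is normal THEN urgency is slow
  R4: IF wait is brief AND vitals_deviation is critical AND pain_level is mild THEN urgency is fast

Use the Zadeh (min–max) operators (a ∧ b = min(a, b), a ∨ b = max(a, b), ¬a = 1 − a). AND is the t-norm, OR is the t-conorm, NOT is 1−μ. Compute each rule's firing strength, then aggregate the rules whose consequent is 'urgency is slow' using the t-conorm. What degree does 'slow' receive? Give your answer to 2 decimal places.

R1: moderate=0.28, moderate=0.59; OR[max(a, b)] → w = 0.59
R2: extended=0.97, severe=0.68; AND[min(a, b)] → w = 0.68
R3: extended=0.97, severe=0.68, normal=0.14; AND[min(a, b)] → w = 0.14
R4: brief=0.95, critical=0.84, mild=0.05; AND[min(a, b)] → w = 0.05
Rules with consequent 'slow': {R1, R2, R3} → strengths 0.59, 0.68, 0.14
Aggregate via t-conorm [max(a, b)]: 0.68

0.68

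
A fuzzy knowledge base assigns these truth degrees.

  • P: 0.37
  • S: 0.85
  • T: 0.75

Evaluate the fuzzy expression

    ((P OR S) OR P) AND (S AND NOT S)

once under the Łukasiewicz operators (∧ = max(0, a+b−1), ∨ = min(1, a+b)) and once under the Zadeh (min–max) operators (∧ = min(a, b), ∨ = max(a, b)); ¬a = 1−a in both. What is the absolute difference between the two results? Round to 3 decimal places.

0.150

Under Łukasiewicz:
  P OR S = min(1, a+b) on (0.37, 0.85) = 1.00
  (P OR S) OR P = min(1, a+b) on (1.00, 0.37) = 1.00
  NOT S = 1 − 0.85 = 0.15
  S AND NOT S = max(0, a+b−1) on (0.85, 0.15) = 0.00
  ((P OR S) OR P) AND (S AND NOT S) = max(0, a+b−1) on (1.00, 0.00) = 0.00
  → value = 0.0000
Under Zadeh (min–max):
  P OR S = max(a, b) on (0.37, 0.85) = 0.85
  (P OR S) OR P = max(a, b) on (0.85, 0.37) = 0.85
  NOT S = 1 − 0.85 = 0.15
  S AND NOT S = min(a, b) on (0.85, 0.15) = 0.15
  ((P OR S) OR P) AND (S AND NOT S) = min(a, b) on (0.85, 0.15) = 0.15
  → value = 0.1500
|0.0000 − 0.1500| = 0.150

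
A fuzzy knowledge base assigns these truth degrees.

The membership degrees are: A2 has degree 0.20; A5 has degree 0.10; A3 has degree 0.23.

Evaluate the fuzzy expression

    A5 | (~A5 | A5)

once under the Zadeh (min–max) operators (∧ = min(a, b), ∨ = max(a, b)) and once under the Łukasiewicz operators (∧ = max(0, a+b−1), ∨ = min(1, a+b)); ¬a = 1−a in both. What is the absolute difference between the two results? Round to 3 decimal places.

Under Zadeh (min–max):
  ~A5 = 1 − 0.10 = 0.90
  ~A5 | A5 = max(a, b) on (0.90, 0.10) = 0.90
  A5 | (~A5 | A5) = max(a, b) on (0.10, 0.90) = 0.90
  → value = 0.9000
Under Łukasiewicz:
  ~A5 = 1 − 0.10 = 0.90
  ~A5 | A5 = min(1, a+b) on (0.90, 0.10) = 1.00
  A5 | (~A5 | A5) = min(1, a+b) on (0.10, 1.00) = 1.00
  → value = 1.0000
|0.9000 − 1.0000| = 0.100

0.100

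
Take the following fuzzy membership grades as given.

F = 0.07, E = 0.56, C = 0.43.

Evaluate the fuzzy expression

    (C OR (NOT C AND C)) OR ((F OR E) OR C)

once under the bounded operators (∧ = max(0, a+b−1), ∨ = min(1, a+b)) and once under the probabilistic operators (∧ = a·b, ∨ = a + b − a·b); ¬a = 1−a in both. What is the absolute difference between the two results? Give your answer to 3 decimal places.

Under bounded:
  NOT C = 1 − 0.43 = 0.57
  NOT C AND C = max(0, a+b−1) on (0.57, 0.43) = 0.00
  C OR (NOT C AND C) = min(1, a+b) on (0.43, 0.00) = 0.43
  F OR E = min(1, a+b) on (0.07, 0.56) = 0.63
  (F OR E) OR C = min(1, a+b) on (0.63, 0.43) = 1.00
  (C OR (NOT C AND C)) OR ((F OR E) OR C) = min(1, a+b) on (0.43, 1.00) = 1.00
  → value = 1.0000
Under probabilistic:
  NOT C = 1 − 0.4300 = 0.5700
  NOT C AND C = a·b on (0.5700, 0.4300) = 0.2451
  C OR (NOT C AND C) = a + b − a·b on (0.4300, 0.2451) = 0.5697
  F OR E = a + b − a·b on (0.0700, 0.5600) = 0.5908
  (F OR E) OR C = a + b − a·b on (0.5908, 0.4300) = 0.7668
  (C OR (NOT C AND C)) OR ((F OR E) OR C) = a + b − a·b on (0.5697, 0.7668) = 0.8996
  → value = 0.8996
|1.0000 − 0.8996| = 0.100

0.100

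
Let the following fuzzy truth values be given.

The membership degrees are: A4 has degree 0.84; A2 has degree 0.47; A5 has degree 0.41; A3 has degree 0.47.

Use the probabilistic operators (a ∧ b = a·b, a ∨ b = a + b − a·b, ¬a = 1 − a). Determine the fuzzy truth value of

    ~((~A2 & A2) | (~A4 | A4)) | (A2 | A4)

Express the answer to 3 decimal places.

0.924

~A2 = 1 − 0.4700 = 0.5300
~A2 & A2 = a·b on (0.5300, 0.4700) = 0.2491
~A4 = 1 − 0.8400 = 0.1600
~A4 | A4 = a + b − a·b on (0.1600, 0.8400) = 0.8656
(~A2 & A2) | (~A4 | A4) = a + b − a·b on (0.2491, 0.8656) = 0.8991
~((~A2 & A2) | (~A4 | A4)) = 1 − 0.8991 = 0.1009
A2 | A4 = a + b − a·b on (0.4700, 0.8400) = 0.9152
~((~A2 & A2) | (~A4 | A4)) | (A2 | A4) = a + b − a·b on (0.1009, 0.9152) = 0.9238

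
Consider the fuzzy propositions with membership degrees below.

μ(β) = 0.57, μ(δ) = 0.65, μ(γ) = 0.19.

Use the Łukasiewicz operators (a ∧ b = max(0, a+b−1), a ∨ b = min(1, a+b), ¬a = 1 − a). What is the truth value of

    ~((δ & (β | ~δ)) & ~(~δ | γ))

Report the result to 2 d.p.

0.97

~δ = 1 − 0.65 = 0.35
β | ~δ = min(1, a+b) on (0.57, 0.35) = 0.92
δ & (β | ~δ) = max(0, a+b−1) on (0.65, 0.92) = 0.57
~δ = 1 − 0.65 = 0.35
~δ | γ = min(1, a+b) on (0.35, 0.19) = 0.54
~(~δ | γ) = 1 − 0.54 = 0.46
(δ & (β | ~δ)) & ~(~δ | γ) = max(0, a+b−1) on (0.57, 0.46) = 0.03
~((δ & (β | ~δ)) & ~(~δ | γ)) = 1 − 0.03 = 0.97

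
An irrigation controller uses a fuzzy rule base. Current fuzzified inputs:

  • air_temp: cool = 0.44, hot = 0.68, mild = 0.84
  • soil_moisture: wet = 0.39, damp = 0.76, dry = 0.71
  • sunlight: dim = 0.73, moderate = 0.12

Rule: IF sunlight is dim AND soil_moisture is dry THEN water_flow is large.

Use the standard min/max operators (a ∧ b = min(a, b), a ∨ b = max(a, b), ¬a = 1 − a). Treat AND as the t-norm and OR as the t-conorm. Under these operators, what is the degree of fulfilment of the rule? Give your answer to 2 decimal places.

0.71

firing strength: dim=0.73, dry=0.71; AND[min(a, b)] → w = 0.71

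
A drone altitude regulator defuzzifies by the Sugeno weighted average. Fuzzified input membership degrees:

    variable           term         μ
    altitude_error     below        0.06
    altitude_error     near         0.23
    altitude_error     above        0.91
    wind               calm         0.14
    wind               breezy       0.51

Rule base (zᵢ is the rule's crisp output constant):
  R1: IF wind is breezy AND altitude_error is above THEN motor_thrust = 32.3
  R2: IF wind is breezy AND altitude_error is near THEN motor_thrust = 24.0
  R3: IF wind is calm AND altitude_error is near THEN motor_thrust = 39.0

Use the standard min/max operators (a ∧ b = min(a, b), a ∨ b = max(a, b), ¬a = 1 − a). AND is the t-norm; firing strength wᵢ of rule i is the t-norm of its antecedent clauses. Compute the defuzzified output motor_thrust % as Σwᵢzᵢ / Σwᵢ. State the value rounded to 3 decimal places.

31.197

R1 (z=32.3): breezy=0.51, above=0.91; AND[min(a, b)] → w = 0.51
R2 (z=24.0): breezy=0.51, near=0.23; AND[min(a, b)] → w = 0.23
R3 (z=39.0): calm=0.14, near=0.23; AND[min(a, b)] → w = 0.14
Weighted average = (0.51·32.3 + 0.23·24.0 + 0.14·39.0) / (0.51 + 0.23 + 0.14)
  = 27.4530 / 0.8800 = 31.197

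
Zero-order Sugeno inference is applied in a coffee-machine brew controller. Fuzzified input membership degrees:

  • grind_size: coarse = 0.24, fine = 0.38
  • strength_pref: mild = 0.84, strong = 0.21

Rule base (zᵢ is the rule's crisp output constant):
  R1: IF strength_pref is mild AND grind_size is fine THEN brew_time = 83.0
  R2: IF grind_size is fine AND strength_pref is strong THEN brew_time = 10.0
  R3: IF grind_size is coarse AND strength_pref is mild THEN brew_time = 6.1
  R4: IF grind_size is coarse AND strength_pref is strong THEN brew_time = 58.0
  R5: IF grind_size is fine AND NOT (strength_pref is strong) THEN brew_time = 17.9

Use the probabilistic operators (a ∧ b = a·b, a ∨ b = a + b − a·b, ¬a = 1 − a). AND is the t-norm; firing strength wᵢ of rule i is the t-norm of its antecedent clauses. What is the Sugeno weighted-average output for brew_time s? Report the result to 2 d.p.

R1 (z=83.0): mild=0.84, fine=0.38; AND[a·b] → w = 0.3192
R2 (z=10.0): fine=0.38, strong=0.21; AND[a·b] → w = 0.0798
R3 (z=6.1): coarse=0.24, mild=0.84; AND[a·b] → w = 0.2016
R4 (z=58.0): coarse=0.24, strong=0.21; AND[a·b] → w = 0.0504
R5 (z=17.9): fine=0.38, ¬strong=1−0.21=0.79; AND[a·b] → w = 0.3002
Weighted average = (0.3192·83.0 + 0.0798·10.0 + 0.2016·6.1 + 0.0504·58.0 + 0.3002·17.9) / (0.3192 + 0.0798 + 0.2016 + 0.0504 + 0.3002)
  = 36.8181 / 0.9512 = 38.71

38.71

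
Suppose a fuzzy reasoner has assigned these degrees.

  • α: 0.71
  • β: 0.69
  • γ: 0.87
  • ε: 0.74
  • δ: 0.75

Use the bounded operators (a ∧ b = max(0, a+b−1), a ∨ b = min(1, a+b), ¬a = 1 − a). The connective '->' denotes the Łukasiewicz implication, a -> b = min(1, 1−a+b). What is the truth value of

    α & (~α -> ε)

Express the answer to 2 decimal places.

0.71

~α = 1 − 0.71 = 0.29
~α -> ε  [Łukasiewicz: min(1, 1−a+b)] with a=0.29, b=0.74 → 1.00
α & (~α -> ε) = max(0, a+b−1) on (0.71, 1.00) = 0.71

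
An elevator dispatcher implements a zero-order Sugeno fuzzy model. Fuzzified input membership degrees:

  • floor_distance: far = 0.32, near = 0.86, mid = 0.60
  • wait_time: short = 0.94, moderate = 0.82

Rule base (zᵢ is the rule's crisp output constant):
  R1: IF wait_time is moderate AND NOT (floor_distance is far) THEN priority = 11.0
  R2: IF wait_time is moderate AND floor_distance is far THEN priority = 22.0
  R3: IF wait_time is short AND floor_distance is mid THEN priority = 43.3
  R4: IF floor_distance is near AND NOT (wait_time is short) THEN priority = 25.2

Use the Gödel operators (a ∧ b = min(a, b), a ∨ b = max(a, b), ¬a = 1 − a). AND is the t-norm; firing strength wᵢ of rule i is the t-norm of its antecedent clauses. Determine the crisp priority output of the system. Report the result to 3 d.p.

25.308

R1 (z=11.0): moderate=0.82, ¬far=1−0.32=0.68; AND[min(a, b)] → w = 0.68
R2 (z=22.0): moderate=0.82, far=0.32; AND[min(a, b)] → w = 0.32
R3 (z=43.3): short=0.94, mid=0.60; AND[min(a, b)] → w = 0.60
R4 (z=25.2): near=0.86, ¬short=1−0.94=0.06; AND[min(a, b)] → w = 0.06
Weighted average = (0.68·11.0 + 0.32·22.0 + 0.60·43.3 + 0.06·25.2) / (0.68 + 0.32 + 0.60 + 0.06)
  = 42.0120 / 1.6600 = 25.308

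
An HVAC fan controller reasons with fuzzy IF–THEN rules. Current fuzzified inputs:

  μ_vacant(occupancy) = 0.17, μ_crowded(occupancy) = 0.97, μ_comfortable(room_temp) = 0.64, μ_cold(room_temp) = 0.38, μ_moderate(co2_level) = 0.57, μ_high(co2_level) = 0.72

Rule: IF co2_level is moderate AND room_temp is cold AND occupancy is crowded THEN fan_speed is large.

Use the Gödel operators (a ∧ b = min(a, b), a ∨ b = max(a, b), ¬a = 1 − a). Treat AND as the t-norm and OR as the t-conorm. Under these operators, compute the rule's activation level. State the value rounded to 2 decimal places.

0.38

firing strength: moderate=0.57, cold=0.38, crowded=0.97; AND[min(a, b)] → w = 0.38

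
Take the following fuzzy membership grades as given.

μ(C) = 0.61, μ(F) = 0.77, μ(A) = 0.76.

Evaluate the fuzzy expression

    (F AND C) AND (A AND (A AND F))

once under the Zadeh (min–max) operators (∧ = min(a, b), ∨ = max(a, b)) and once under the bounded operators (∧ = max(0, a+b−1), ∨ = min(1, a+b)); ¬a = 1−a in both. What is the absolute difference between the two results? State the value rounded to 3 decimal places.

0.610

Under Zadeh (min–max):
  F AND C = min(a, b) on (0.77, 0.61) = 0.61
  A AND F = min(a, b) on (0.76, 0.77) = 0.76
  A AND (A AND F) = min(a, b) on (0.76, 0.76) = 0.76
  (F AND C) AND (A AND (A AND F)) = min(a, b) on (0.61, 0.76) = 0.61
  → value = 0.6100
Under bounded:
  F AND C = max(0, a+b−1) on (0.77, 0.61) = 0.38
  A AND F = max(0, a+b−1) on (0.76, 0.77) = 0.53
  A AND (A AND F) = max(0, a+b−1) on (0.76, 0.53) = 0.29
  (F AND C) AND (A AND (A AND F)) = max(0, a+b−1) on (0.38, 0.29) = 0.00
  → value = 0.0000
|0.6100 − 0.0000| = 0.610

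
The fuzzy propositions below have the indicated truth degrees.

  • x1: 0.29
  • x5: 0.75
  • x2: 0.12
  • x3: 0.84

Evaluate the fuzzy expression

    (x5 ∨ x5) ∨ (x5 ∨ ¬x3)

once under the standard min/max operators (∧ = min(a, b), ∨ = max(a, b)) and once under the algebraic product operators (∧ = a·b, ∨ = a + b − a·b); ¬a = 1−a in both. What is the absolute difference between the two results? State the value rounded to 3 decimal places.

Under standard min/max:
  x5 ∨ x5 = max(a, b) on (0.75, 0.75) = 0.75
  ¬x3 = 1 − 0.84 = 0.16
  x5 ∨ ¬x3 = max(a, b) on (0.75, 0.16) = 0.75
  (x5 ∨ x5) ∨ (x5 ∨ ¬x3) = max(a, b) on (0.75, 0.75) = 0.75
  → value = 0.7500
Under algebraic product:
  x5 ∨ x5 = a + b − a·b on (0.7500, 0.7500) = 0.9375
  ¬x3 = 1 − 0.8400 = 0.1600
  x5 ∨ ¬x3 = a + b − a·b on (0.7500, 0.1600) = 0.7900
  (x5 ∨ x5) ∨ (x5 ∨ ¬x3) = a + b − a·b on (0.9375, 0.7900) = 0.9869
  → value = 0.9869
|0.7500 − 0.9869| = 0.237

0.237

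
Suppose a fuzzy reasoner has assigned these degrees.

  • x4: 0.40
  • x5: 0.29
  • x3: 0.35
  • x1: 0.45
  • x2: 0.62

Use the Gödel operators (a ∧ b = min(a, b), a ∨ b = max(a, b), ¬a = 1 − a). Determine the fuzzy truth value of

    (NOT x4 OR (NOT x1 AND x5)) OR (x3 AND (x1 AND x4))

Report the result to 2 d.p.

0.60

NOT x4 = 1 − 0.40 = 0.60
NOT x1 = 1 − 0.45 = 0.55
NOT x1 AND x5 = min(a, b) on (0.55, 0.29) = 0.29
NOT x4 OR (NOT x1 AND x5) = max(a, b) on (0.60, 0.29) = 0.60
x1 AND x4 = min(a, b) on (0.45, 0.40) = 0.40
x3 AND (x1 AND x4) = min(a, b) on (0.35, 0.40) = 0.35
(NOT x4 OR (NOT x1 AND x5)) OR (x3 AND (x1 AND x4)) = max(a, b) on (0.60, 0.35) = 0.60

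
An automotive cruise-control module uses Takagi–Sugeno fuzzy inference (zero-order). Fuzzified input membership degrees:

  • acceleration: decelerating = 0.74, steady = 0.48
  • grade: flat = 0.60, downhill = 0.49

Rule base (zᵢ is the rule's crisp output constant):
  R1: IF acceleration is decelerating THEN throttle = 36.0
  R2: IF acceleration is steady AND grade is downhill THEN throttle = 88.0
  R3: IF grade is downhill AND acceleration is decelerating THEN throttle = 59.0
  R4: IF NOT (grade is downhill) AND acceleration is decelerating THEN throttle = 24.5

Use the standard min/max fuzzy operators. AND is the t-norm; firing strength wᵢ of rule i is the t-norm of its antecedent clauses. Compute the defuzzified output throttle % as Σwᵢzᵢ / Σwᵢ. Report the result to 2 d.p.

49.68

R1 (z=36.0): decelerating=0.74 → w = 0.74
R2 (z=88.0): steady=0.48, downhill=0.49; AND[min(a, b)] → w = 0.48
R3 (z=59.0): downhill=0.49, decelerating=0.74; AND[min(a, b)] → w = 0.49
R4 (z=24.5): ¬downhill=1−0.49=0.51, decelerating=0.74; AND[min(a, b)] → w = 0.51
Weighted average = (0.74·36.0 + 0.48·88.0 + 0.49·59.0 + 0.51·24.5) / (0.74 + 0.48 + 0.49 + 0.51)
  = 110.2850 / 2.2200 = 49.68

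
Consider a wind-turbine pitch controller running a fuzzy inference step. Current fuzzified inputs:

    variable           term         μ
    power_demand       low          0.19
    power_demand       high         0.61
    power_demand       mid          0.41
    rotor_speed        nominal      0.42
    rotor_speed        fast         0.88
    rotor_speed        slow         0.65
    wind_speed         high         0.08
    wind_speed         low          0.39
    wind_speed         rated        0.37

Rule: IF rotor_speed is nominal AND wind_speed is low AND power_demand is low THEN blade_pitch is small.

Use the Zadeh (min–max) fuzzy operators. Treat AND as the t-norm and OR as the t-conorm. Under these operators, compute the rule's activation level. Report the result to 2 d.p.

firing strength: nominal=0.42, low=0.39, low=0.19; AND[min(a, b)] → w = 0.19

0.19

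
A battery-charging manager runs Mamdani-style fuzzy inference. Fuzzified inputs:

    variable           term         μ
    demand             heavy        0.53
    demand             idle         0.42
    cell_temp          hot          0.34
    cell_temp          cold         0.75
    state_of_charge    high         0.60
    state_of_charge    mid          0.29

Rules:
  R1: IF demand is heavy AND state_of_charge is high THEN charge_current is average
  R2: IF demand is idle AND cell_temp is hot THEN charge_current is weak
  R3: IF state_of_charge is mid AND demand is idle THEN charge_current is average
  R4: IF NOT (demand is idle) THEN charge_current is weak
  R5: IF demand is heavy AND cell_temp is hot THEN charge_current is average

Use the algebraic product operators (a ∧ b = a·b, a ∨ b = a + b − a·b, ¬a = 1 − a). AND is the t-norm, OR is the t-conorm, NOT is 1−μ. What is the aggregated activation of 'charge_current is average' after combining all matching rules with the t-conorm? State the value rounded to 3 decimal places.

0.509

R1: heavy=0.53, high=0.60; AND[a·b] → w = 0.3180
R2: idle=0.42, hot=0.34; AND[a·b] → w = 0.1428
R3: mid=0.29, idle=0.42; AND[a·b] → w = 0.1218
R4: ¬idle=1−0.42=0.58 → w = 0.5800
R5: heavy=0.53, hot=0.34; AND[a·b] → w = 0.1802
Rules with consequent 'average': {R1, R3, R5} → strengths 0.3180, 0.1218, 0.1802
Aggregate via t-conorm [a + b − a·b]: 0.5090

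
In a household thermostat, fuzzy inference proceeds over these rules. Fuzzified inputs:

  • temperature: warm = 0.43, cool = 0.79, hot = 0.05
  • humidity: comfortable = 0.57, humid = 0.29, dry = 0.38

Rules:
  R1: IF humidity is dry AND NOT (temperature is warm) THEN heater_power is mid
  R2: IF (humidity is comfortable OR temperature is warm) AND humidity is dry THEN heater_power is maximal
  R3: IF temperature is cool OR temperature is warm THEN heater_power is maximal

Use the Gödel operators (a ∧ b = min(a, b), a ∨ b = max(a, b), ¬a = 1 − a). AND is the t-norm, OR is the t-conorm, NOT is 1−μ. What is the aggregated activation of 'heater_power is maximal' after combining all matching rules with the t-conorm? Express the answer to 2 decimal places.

R1: dry=0.38, ¬warm=1−0.43=0.57; AND[min(a, b)] → w = 0.38
R2: (comfortable=0.57 OR warm=0.43) = 0.57; AND[min(a, b)] with dry=0.38 → w = 0.38
R3: cool=0.79, warm=0.43; OR[max(a, b)] → w = 0.79
Rules with consequent 'maximal': {R2, R3} → strengths 0.38, 0.79
Aggregate via t-conorm [max(a, b)]: 0.79

0.79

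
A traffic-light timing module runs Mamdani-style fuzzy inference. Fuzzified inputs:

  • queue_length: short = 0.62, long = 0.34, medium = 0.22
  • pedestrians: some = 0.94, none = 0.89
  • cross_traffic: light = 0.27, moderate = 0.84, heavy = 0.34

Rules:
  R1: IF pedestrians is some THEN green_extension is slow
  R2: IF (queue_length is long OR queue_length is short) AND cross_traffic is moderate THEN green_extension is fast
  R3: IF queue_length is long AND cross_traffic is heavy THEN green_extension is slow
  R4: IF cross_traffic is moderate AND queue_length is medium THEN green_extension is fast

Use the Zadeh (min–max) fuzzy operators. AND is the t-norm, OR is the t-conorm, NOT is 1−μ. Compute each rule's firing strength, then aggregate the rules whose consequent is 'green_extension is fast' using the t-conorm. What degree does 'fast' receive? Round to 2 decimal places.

0.62

R1: some=0.94 → w = 0.94
R2: (long=0.34 OR short=0.62) = 0.62; AND[min(a, b)] with moderate=0.84 → w = 0.62
R3: long=0.34, heavy=0.34; AND[min(a, b)] → w = 0.34
R4: moderate=0.84, medium=0.22; AND[min(a, b)] → w = 0.22
Rules with consequent 'fast': {R2, R4} → strengths 0.62, 0.22
Aggregate via t-conorm [max(a, b)]: 0.62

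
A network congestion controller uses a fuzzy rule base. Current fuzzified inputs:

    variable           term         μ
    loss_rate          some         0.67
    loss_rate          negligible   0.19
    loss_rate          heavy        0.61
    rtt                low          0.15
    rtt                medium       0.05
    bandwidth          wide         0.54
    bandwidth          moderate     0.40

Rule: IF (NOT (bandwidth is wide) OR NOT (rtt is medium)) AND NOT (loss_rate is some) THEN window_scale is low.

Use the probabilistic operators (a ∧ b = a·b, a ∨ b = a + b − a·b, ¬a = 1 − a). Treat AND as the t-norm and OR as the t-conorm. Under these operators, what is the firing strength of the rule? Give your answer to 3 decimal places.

firing strength: (¬wide=1−0.54=0.46 OR ¬medium=1−0.05=0.95) = 0.9730; AND[a·b] with ¬some=1−0.67=0.33 → w = 0.3211

0.321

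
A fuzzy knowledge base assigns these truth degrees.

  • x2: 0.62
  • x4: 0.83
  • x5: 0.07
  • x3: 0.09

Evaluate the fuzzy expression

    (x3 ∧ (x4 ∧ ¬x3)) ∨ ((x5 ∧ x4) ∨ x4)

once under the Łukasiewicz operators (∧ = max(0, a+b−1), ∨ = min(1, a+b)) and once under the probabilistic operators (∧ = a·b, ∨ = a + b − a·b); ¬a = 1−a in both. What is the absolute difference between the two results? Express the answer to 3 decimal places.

0.021

Under Łukasiewicz:
  ¬x3 = 1 − 0.09 = 0.91
  x4 ∧ ¬x3 = max(0, a+b−1) on (0.83, 0.91) = 0.74
  x3 ∧ (x4 ∧ ¬x3) = max(0, a+b−1) on (0.09, 0.74) = 0.00
  x5 ∧ x4 = max(0, a+b−1) on (0.07, 0.83) = 0.00
  (x5 ∧ x4) ∨ x4 = min(1, a+b) on (0.00, 0.83) = 0.83
  (x3 ∧ (x4 ∧ ¬x3)) ∨ ((x5 ∧ x4) ∨ x4) = min(1, a+b) on (0.00, 0.83) = 0.83
  → value = 0.8300
Under probabilistic:
  ¬x3 = 1 − 0.0900 = 0.9100
  x4 ∧ ¬x3 = a·b on (0.8300, 0.9100) = 0.7553
  x3 ∧ (x4 ∧ ¬x3) = a·b on (0.0900, 0.7553) = 0.0680
  x5 ∧ x4 = a·b on (0.0700, 0.8300) = 0.0581
  (x5 ∧ x4) ∨ x4 = a + b − a·b on (0.0581, 0.8300) = 0.8399
  (x3 ∧ (x4 ∧ ¬x3)) ∨ ((x5 ∧ x4) ∨ x4) = a + b − a·b on (0.0680, 0.8399) = 0.8508
  → value = 0.8508
|0.8300 − 0.8508| = 0.021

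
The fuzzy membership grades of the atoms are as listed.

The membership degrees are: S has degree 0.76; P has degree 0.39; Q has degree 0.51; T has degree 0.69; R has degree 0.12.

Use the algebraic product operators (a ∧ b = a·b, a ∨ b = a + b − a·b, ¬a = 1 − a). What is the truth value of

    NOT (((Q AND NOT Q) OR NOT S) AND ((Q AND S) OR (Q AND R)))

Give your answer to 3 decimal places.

NOT Q = 1 − 0.5100 = 0.4900
Q AND NOT Q = a·b on (0.5100, 0.4900) = 0.2499
NOT S = 1 − 0.7600 = 0.2400
(Q AND NOT Q) OR NOT S = a + b − a·b on (0.2499, 0.2400) = 0.4299
Q AND S = a·b on (0.5100, 0.7600) = 0.3876
Q AND R = a·b on (0.5100, 0.1200) = 0.0612
(Q AND S) OR (Q AND R) = a + b − a·b on (0.3876, 0.0612) = 0.4251
((Q AND NOT Q) OR NOT S) AND ((Q AND S) OR (Q AND R)) = a·b on (0.4299, 0.4251) = 0.1828
NOT (((Q AND NOT Q) OR NOT S) AND ((Q AND S) OR (Q AND R))) = 1 − 0.1828 = 0.8172

0.817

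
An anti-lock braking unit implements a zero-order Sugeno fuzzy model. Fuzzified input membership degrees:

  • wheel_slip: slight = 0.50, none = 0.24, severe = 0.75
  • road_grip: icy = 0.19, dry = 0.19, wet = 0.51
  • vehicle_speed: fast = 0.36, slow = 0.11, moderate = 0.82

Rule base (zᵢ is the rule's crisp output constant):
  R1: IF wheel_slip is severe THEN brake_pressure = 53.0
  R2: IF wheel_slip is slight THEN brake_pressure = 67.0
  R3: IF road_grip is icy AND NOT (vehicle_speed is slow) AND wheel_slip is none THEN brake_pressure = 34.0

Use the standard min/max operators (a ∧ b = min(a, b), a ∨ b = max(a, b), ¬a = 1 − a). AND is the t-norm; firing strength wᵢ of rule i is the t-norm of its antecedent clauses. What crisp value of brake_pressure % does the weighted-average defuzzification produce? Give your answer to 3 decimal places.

55.354

R1 (z=53.0): severe=0.75 → w = 0.75
R2 (z=67.0): slight=0.50 → w = 0.50
R3 (z=34.0): icy=0.19, ¬slow=1−0.11=0.89, none=0.24; AND[min(a, b)] → w = 0.19
Weighted average = (0.75·53.0 + 0.50·67.0 + 0.19·34.0) / (0.75 + 0.50 + 0.19)
  = 79.7100 / 1.4400 = 55.354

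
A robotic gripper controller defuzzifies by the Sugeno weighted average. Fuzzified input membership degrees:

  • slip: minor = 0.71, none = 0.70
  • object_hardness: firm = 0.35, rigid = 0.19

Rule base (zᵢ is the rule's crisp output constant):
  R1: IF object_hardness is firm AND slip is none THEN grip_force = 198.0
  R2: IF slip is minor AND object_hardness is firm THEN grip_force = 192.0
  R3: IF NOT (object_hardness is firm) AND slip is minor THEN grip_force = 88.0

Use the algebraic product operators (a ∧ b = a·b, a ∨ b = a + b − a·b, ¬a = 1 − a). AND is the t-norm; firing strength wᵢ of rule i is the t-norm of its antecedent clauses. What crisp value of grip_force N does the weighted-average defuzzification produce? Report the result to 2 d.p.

143.28

R1 (z=198.0): firm=0.35, none=0.70; AND[a·b] → w = 0.2450
R2 (z=192.0): minor=0.71, firm=0.35; AND[a·b] → w = 0.2485
R3 (z=88.0): ¬firm=1−0.35=0.65, minor=0.71; AND[a·b] → w = 0.4615
Weighted average = (0.2450·198.0 + 0.2485·192.0 + 0.4615·88.0) / (0.2450 + 0.2485 + 0.4615)
  = 136.8340 / 0.9550 = 143.28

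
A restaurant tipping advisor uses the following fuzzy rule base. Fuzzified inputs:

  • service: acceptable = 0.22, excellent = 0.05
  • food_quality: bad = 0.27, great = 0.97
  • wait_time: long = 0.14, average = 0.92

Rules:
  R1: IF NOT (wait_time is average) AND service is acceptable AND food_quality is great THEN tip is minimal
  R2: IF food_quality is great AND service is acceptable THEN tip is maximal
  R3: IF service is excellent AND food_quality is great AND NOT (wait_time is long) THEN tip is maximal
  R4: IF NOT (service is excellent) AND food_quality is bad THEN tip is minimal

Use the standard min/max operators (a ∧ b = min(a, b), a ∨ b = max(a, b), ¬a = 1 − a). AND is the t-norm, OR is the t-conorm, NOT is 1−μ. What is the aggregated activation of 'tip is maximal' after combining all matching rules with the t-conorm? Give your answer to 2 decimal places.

0.22

R1: ¬average=1−0.92=0.08, acceptable=0.22, great=0.97; AND[min(a, b)] → w = 0.08
R2: great=0.97, acceptable=0.22; AND[min(a, b)] → w = 0.22
R3: excellent=0.05, great=0.97, ¬long=1−0.14=0.86; AND[min(a, b)] → w = 0.05
R4: ¬excellent=1−0.05=0.95, bad=0.27; AND[min(a, b)] → w = 0.27
Rules with consequent 'maximal': {R2, R3} → strengths 0.22, 0.05
Aggregate via t-conorm [max(a, b)]: 0.22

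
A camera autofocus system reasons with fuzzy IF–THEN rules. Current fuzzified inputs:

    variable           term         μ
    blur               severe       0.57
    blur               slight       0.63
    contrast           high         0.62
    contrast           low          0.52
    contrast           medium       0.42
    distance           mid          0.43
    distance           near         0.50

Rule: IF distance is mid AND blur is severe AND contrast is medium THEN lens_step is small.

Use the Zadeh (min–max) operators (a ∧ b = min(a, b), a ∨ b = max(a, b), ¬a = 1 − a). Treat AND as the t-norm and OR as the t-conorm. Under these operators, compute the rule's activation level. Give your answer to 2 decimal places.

0.42

firing strength: mid=0.43, severe=0.57, medium=0.42; AND[min(a, b)] → w = 0.42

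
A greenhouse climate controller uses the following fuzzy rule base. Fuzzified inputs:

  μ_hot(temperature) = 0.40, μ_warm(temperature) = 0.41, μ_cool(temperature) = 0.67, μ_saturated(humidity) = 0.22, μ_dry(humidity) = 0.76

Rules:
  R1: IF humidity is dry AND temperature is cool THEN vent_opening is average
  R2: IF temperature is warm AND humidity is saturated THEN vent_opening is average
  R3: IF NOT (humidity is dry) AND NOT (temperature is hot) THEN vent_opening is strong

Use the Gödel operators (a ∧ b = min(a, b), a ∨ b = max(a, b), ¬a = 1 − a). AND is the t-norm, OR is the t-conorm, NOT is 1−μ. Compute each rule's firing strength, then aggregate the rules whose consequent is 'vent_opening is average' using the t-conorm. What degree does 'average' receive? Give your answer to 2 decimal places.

0.67

R1: dry=0.76, cool=0.67; AND[min(a, b)] → w = 0.67
R2: warm=0.41, saturated=0.22; AND[min(a, b)] → w = 0.22
R3: ¬dry=1−0.76=0.24, ¬hot=1−0.40=0.60; AND[min(a, b)] → w = 0.24
Rules with consequent 'average': {R1, R2} → strengths 0.67, 0.22
Aggregate via t-conorm [max(a, b)]: 0.67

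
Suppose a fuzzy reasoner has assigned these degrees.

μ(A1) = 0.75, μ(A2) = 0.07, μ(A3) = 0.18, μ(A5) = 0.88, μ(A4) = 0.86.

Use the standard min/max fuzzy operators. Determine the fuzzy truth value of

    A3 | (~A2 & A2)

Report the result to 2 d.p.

~A2 = 1 − 0.07 = 0.93
~A2 & A2 = min(a, b) on (0.93, 0.07) = 0.07
A3 | (~A2 & A2) = max(a, b) on (0.18, 0.07) = 0.18

0.18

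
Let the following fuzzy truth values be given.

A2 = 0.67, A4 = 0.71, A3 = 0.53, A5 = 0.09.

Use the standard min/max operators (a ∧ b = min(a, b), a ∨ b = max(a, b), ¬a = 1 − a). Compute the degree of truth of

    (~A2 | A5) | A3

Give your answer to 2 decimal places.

0.53

~A2 = 1 − 0.67 = 0.33
~A2 | A5 = max(a, b) on (0.33, 0.09) = 0.33
(~A2 | A5) | A3 = max(a, b) on (0.33, 0.53) = 0.53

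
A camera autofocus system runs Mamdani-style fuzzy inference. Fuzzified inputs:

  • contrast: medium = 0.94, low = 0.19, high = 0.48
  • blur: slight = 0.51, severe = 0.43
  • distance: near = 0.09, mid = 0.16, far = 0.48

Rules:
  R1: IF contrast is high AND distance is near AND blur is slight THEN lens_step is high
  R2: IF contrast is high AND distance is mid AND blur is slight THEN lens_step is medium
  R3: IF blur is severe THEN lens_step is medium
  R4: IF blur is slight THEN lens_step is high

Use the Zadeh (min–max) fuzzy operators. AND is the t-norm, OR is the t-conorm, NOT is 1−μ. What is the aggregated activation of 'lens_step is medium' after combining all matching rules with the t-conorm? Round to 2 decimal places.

R1: high=0.48, near=0.09, slight=0.51; AND[min(a, b)] → w = 0.09
R2: high=0.48, mid=0.16, slight=0.51; AND[min(a, b)] → w = 0.16
R3: severe=0.43 → w = 0.43
R4: slight=0.51 → w = 0.51
Rules with consequent 'medium': {R2, R3} → strengths 0.16, 0.43
Aggregate via t-conorm [max(a, b)]: 0.43

0.43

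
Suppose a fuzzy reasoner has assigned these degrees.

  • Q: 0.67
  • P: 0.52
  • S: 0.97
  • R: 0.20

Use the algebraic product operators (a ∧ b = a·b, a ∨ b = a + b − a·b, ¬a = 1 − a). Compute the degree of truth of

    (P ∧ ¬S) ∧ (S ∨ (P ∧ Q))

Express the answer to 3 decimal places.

0.015

¬S = 1 − 0.9700 = 0.0300
P ∧ ¬S = a·b on (0.5200, 0.0300) = 0.0156
P ∧ Q = a·b on (0.5200, 0.6700) = 0.3484
S ∨ (P ∧ Q) = a + b − a·b on (0.9700, 0.3484) = 0.9805
(P ∧ ¬S) ∧ (S ∨ (P ∧ Q)) = a·b on (0.0156, 0.9805) = 0.0153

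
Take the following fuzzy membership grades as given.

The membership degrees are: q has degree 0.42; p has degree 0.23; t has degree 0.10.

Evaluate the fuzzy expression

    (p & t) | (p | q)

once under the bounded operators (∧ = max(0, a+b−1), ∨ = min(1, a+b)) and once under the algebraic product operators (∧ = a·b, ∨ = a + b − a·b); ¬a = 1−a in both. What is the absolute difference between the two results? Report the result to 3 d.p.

Under bounded:
  p & t = max(0, a+b−1) on (0.23, 0.10) = 0.00
  p | q = min(1, a+b) on (0.23, 0.42) = 0.65
  (p & t) | (p | q) = min(1, a+b) on (0.00, 0.65) = 0.65
  → value = 0.6500
Under algebraic product:
  p & t = a·b on (0.2300, 0.1000) = 0.0230
  p | q = a + b − a·b on (0.2300, 0.4200) = 0.5534
  (p & t) | (p | q) = a + b − a·b on (0.0230, 0.5534) = 0.5637
  → value = 0.5637
|0.6500 − 0.5637| = 0.086

0.086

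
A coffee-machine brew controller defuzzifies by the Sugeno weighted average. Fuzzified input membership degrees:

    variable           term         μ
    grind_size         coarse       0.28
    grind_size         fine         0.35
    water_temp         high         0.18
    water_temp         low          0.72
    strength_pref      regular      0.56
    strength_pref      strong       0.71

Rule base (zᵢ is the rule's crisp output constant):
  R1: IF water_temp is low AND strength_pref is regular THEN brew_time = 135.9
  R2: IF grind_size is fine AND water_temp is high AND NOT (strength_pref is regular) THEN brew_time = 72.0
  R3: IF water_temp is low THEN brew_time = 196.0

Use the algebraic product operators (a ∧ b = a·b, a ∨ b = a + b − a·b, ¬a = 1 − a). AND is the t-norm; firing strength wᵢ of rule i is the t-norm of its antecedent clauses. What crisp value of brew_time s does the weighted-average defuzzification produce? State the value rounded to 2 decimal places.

171.96

R1 (z=135.9): low=0.72, regular=0.56; AND[a·b] → w = 0.4032
R2 (z=72.0): fine=0.35, high=0.18, ¬regular=1−0.56=0.44; AND[a·b] → w = 0.0277
R3 (z=196.0): low=0.72 → w = 0.7200
Weighted average = (0.4032·135.9 + 0.0277·72.0 + 0.7200·196.0) / (0.4032 + 0.0277 + 0.7200)
  = 197.9107 / 1.1509 = 171.96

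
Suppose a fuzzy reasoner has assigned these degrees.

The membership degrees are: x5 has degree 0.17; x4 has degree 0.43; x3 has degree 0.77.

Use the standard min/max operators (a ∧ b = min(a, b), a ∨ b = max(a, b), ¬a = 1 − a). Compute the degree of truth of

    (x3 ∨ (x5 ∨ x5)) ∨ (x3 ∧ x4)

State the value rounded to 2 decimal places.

x5 ∨ x5 = max(a, b) on (0.17, 0.17) = 0.17
x3 ∨ (x5 ∨ x5) = max(a, b) on (0.77, 0.17) = 0.77
x3 ∧ x4 = min(a, b) on (0.77, 0.43) = 0.43
(x3 ∨ (x5 ∨ x5)) ∨ (x3 ∧ x4) = max(a, b) on (0.77, 0.43) = 0.77

0.77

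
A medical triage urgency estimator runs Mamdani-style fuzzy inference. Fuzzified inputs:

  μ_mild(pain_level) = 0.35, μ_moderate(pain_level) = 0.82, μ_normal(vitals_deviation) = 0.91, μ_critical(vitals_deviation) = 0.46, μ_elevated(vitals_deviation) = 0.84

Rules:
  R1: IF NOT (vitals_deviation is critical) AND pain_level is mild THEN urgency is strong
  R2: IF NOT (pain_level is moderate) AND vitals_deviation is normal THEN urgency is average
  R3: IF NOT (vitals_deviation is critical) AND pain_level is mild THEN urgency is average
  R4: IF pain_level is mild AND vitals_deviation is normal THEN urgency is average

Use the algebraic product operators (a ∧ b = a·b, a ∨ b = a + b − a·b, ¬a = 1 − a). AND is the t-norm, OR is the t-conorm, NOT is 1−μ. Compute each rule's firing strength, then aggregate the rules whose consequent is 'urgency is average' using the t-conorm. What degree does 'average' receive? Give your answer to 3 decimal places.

R1: ¬critical=1−0.46=0.54, mild=0.35; AND[a·b] → w = 0.1890
R2: ¬moderate=1−0.82=0.18, normal=0.91; AND[a·b] → w = 0.1638
R3: ¬critical=1−0.46=0.54, mild=0.35; AND[a·b] → w = 0.1890
R4: mild=0.35, normal=0.91; AND[a·b] → w = 0.3185
Rules with consequent 'average': {R2, R3, R4} → strengths 0.1638, 0.1890, 0.3185
Aggregate via t-conorm [a + b − a·b]: 0.5378

0.538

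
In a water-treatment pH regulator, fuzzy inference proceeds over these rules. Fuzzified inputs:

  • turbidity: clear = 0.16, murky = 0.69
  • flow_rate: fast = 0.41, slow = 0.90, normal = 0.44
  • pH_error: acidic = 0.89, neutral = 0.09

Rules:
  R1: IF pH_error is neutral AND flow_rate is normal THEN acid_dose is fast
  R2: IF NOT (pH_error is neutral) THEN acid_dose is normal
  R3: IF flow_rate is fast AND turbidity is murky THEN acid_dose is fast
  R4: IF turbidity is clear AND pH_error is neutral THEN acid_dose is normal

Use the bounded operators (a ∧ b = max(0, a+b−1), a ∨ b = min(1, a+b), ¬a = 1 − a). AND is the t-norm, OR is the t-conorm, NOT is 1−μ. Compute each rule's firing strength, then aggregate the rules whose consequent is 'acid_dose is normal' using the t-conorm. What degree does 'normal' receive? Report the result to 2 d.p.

R1: neutral=0.09, normal=0.44; AND[max(0, a+b−1)] → w = 0.00
R2: ¬neutral=1−0.09=0.91 → w = 0.91
R3: fast=0.41, murky=0.69; AND[max(0, a+b−1)] → w = 0.10
R4: clear=0.16, neutral=0.09; AND[max(0, a+b−1)] → w = 0.00
Rules with consequent 'normal': {R2, R4} → strengths 0.91, 0.00
Aggregate via t-conorm [min(1, a+b)]: 0.91

0.91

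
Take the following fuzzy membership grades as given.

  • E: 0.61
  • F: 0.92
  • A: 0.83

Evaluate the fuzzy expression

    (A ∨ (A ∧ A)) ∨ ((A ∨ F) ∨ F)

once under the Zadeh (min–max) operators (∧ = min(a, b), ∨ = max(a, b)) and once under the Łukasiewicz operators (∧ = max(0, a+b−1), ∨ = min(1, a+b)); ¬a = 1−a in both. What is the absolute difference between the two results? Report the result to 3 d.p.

Under Zadeh (min–max):
  A ∧ A = min(a, b) on (0.83, 0.83) = 0.83
  A ∨ (A ∧ A) = max(a, b) on (0.83, 0.83) = 0.83
  A ∨ F = max(a, b) on (0.83, 0.92) = 0.92
  (A ∨ F) ∨ F = max(a, b) on (0.92, 0.92) = 0.92
  (A ∨ (A ∧ A)) ∨ ((A ∨ F) ∨ F) = max(a, b) on (0.83, 0.92) = 0.92
  → value = 0.9200
Under Łukasiewicz:
  A ∧ A = max(0, a+b−1) on (0.83, 0.83) = 0.66
  A ∨ (A ∧ A) = min(1, a+b) on (0.83, 0.66) = 1.00
  A ∨ F = min(1, a+b) on (0.83, 0.92) = 1.00
  (A ∨ F) ∨ F = min(1, a+b) on (1.00, 0.92) = 1.00
  (A ∨ (A ∧ A)) ∨ ((A ∨ F) ∨ F) = min(1, a+b) on (1.00, 1.00) = 1.00
  → value = 1.0000
|0.9200 − 1.0000| = 0.080

0.080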